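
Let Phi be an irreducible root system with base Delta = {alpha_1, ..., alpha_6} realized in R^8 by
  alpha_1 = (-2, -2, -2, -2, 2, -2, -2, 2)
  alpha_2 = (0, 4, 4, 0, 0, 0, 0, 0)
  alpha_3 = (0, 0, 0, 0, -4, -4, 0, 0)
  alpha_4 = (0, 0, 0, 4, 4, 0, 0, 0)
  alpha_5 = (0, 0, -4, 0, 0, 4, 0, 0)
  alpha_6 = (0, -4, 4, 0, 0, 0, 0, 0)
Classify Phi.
Compute the Cartan integers a_ij = 2(alpha_i, alpha_j)/(alpha_j, alpha_j); the resulting 6x6 Cartan matrix is
[[2, -1, 0, 0, 0, 0], [-1, 2, 0, 0, -1, 0], [0, 0, 2, -1, -1, 0], [0, 0, -1, 2, 0, 0], [0, -1, -1, 0, 2, -1], [0, 0, 0, 0, -1, 2]].
All simple roots have the same length, so the diagram is simply laced. The associated Dynkin diagram is a chain of 5 nodes with one extra node attached to the third node from one end (E_6), so the type is E_6.

E6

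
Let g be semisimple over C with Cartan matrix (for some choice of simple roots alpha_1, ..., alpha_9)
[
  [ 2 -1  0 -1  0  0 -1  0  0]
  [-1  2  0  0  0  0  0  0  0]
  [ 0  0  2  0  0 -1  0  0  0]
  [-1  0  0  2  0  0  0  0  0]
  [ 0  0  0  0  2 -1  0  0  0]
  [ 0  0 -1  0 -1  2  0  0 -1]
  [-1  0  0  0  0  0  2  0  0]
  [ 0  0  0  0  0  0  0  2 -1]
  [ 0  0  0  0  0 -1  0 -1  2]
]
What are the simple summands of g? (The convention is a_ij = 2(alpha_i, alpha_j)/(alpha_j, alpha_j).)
D_4 ⊕ D_5

The diagram associated to this matrix has two connected components: the simple roots {alpha_1, alpha_2, alpha_4, alpha_7} form a chain of 2 nodes with a fork of two nodes at one end (D_4), and {alpha_3, alpha_5, alpha_6, alpha_8, alpha_9} form a chain of 3 nodes with a fork of two nodes at one end (D_5). A semisimple Lie algebra decomposes uniquely as the direct sum of simple ideals, one per connected component of its Dynkin diagram, so g ≅ D_4 ⊕ D_5 (dimension 28 + 45 = 73).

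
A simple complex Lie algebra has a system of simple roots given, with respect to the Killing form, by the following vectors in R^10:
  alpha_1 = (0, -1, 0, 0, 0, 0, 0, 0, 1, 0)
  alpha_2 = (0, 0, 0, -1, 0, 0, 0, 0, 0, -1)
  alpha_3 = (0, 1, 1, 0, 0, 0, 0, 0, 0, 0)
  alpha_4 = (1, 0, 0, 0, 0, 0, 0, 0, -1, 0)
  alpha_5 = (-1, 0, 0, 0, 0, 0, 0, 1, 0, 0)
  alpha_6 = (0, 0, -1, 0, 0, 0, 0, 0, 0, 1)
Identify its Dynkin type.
A6

Compute the Cartan integers a_ij = 2(alpha_i, alpha_j)/(alpha_j, alpha_j); the resulting 6x6 Cartan matrix is
[[2, 0, -1, -1, 0, 0], [0, 2, 0, 0, 0, -1], [-1, 0, 2, 0, 0, -1], [-1, 0, 0, 2, -1, 0], [0, 0, 0, -1, 2, 0], [0, -1, -1, 0, 0, 2]].
All simple roots have the same length, so the diagram is simply laced. The associated Dynkin diagram is a chain of 6 nodes with single edges (A_6), so the type is A_6 (the algebra sl(7)).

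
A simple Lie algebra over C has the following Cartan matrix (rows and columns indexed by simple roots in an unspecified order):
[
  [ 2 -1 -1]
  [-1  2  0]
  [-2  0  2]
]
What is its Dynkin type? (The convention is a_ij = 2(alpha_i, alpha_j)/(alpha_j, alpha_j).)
C_3 (sp(6))

The matrix has rank 3 with 2's on the diagonal. Reading the off-diagonal entries as Dynkin edges (a single edge where a_ij = a_ji = -1; a double or triple edge where a_ij * a_ji = 2 or 3), the diagram is a chain of 3 nodes with a double edge at one end; the terminal node there is the unique long simple root (C_3). One simple-root ordering that puts it in standard form is (alpha_2, alpha_1, alpha_3). So the algebra is type C_3, i.e. sp(6).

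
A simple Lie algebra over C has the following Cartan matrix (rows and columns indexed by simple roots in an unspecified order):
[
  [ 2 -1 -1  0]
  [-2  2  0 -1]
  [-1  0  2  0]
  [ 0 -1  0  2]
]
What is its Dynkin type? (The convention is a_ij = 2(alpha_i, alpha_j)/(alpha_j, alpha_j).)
The matrix has rank 4 with 2's on the diagonal. Reading the off-diagonal entries as Dynkin edges (a single edge where a_ij = a_ji = -1; a double or triple edge where a_ij * a_ji = 2 or 3), the diagram is a chain of 4 nodes with a double edge between the middle two (F_4). One simple-root ordering that puts it in standard form is (alpha_4, alpha_2, alpha_1, alpha_3). So the algebra is type F_4.

F_4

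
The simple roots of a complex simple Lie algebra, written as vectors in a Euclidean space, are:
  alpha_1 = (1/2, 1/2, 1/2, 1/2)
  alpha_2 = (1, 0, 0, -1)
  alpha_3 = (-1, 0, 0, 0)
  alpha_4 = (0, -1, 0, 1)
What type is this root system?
Compute the Cartan integers a_ij = 2(alpha_i, alpha_j)/(alpha_j, alpha_j); the resulting 4x4 Cartan matrix is
[[2, 0, -1, 0], [0, 2, -2, -1], [-1, -1, 2, 0], [0, -1, 0, 2]].
The roots have two lengths (squared-length ratio 2:1); the short ones are alpha_{1,3}. The associated Dynkin diagram is a chain of 4 nodes with a double edge between the middle two (F_4), so the type is F_4.

F4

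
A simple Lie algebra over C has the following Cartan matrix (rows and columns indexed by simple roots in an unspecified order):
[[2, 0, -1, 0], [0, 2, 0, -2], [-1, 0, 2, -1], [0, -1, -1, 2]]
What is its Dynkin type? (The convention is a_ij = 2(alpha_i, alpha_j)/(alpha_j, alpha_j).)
C_4

The matrix has rank 4 with 2's on the diagonal. Reading the off-diagonal entries as Dynkin edges (a single edge where a_ij = a_ji = -1; a double or triple edge where a_ij * a_ji = 2 or 3), the diagram is a chain of 4 nodes with a double edge at one end; the terminal node there is the unique long simple root (C_4). One simple-root ordering that puts it in standard form is (alpha_1, alpha_3, alpha_4, alpha_2). So the algebra is type C_4, i.e. sp(8).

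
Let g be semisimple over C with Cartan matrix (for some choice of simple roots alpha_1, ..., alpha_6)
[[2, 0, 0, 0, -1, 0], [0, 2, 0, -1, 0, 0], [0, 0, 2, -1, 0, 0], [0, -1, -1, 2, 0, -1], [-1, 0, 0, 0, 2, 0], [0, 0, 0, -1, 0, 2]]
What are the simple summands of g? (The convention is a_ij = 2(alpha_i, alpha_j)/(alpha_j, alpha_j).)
The diagram associated to this matrix has two connected components: the simple roots {alpha_1, alpha_5} form a chain of 2 nodes with single edges (A_2), and {alpha_2, alpha_3, alpha_4, alpha_6} form a chain of 2 nodes with a fork of two nodes at one end (D_4). A semisimple Lie algebra decomposes uniquely as the direct sum of simple ideals, one per connected component of its Dynkin diagram, so g ≅ A_2 ⊕ D_4 (dimension 8 + 28 = 36).

A_2 (sl(3)) + D_4 (so(8))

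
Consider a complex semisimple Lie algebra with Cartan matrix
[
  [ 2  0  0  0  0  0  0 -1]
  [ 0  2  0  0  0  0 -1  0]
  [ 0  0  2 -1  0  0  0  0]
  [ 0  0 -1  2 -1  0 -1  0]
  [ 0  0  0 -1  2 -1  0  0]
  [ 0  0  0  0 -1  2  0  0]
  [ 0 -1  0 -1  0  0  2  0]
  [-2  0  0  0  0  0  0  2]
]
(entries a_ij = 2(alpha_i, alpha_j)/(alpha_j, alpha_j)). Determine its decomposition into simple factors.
The diagram associated to this matrix has two connected components: the simple roots {alpha_1, alpha_8} form a chain of 2 nodes with a double edge at one end; the terminal node there is the unique short simple root (B_2), and {alpha_2, alpha_3, alpha_4, alpha_5, alpha_6, alpha_7} form a chain of 5 nodes with one extra node attached to the third node from one end (E_6). A semisimple Lie algebra decomposes uniquely as the direct sum of simple ideals, one per connected component of its Dynkin diagram, so g ≅ B_2 ⊕ E_6 (dimension 10 + 78 = 88).

type B_2 + type E_6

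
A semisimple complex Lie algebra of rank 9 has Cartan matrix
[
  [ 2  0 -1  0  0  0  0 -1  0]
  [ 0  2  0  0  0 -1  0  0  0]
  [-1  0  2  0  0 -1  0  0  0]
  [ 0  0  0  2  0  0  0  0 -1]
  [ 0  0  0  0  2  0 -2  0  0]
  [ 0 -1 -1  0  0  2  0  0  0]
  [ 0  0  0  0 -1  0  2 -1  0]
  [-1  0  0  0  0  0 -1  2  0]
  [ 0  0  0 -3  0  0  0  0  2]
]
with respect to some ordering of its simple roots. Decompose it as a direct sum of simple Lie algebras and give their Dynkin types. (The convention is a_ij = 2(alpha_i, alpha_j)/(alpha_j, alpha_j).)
C_7 (sp(14)) + G_2

The diagram associated to this matrix has two connected components: the simple roots {alpha_1, alpha_2, alpha_3, alpha_5, alpha_6, alpha_7, alpha_8} form a chain of 7 nodes with a double edge at one end; the terminal node there is the unique long simple root (C_7), and {alpha_4, alpha_9} form two nodes joined by a triple edge (G_2). A semisimple Lie algebra decomposes uniquely as the direct sum of simple ideals, one per connected component of its Dynkin diagram, so g ≅ C_7 ⊕ G_2 (dimension 105 + 14 = 119).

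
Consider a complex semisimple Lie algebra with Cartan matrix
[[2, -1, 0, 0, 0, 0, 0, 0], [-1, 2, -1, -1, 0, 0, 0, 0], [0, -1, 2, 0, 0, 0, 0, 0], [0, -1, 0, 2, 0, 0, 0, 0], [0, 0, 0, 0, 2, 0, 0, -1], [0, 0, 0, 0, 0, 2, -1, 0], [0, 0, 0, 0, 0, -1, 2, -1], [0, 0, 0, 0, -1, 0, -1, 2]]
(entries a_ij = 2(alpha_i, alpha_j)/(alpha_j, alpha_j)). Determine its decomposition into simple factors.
A_4 + D_4

The diagram associated to this matrix has two connected components: the simple roots {alpha_5, alpha_6, alpha_7, alpha_8} form a chain of 4 nodes with single edges (A_4), and {alpha_1, alpha_2, alpha_3, alpha_4} form a chain of 2 nodes with a fork of two nodes at one end (D_4). A semisimple Lie algebra decomposes uniquely as the direct sum of simple ideals, one per connected component of its Dynkin diagram, so g ≅ A_4 ⊕ D_4 (dimension 24 + 28 = 52).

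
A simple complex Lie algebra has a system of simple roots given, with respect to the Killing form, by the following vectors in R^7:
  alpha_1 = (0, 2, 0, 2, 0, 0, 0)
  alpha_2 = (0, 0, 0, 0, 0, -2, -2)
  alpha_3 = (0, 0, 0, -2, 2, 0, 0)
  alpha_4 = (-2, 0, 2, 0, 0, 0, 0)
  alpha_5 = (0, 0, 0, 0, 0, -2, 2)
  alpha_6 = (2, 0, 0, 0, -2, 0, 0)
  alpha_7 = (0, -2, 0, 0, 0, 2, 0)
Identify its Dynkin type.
Compute the Cartan integers a_ij = 2(alpha_i, alpha_j)/(alpha_j, alpha_j); the resulting 7x7 Cartan matrix is
[[2, 0, -1, 0, 0, 0, -1], [0, 2, 0, 0, 0, 0, -1], [-1, 0, 2, 0, 0, -1, 0], [0, 0, 0, 2, 0, -1, 0], [0, 0, 0, 0, 2, 0, -1], [0, 0, -1, -1, 0, 2, 0], [-1, -1, 0, 0, -1, 0, 2]].
All simple roots have the same length, so the diagram is simply laced. The associated Dynkin diagram is a chain of 5 nodes with a fork of two nodes at one end (D_7), so the type is D_7 (the algebra so(14)).

D7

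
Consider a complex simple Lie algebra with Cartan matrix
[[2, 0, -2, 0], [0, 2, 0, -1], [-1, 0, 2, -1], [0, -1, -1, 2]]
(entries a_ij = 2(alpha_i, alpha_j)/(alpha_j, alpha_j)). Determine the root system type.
The matrix has rank 4 with 2's on the diagonal. Reading the off-diagonal entries as Dynkin edges (a single edge where a_ij = a_ji = -1; a double or triple edge where a_ij * a_ji = 2 or 3), the diagram is a chain of 4 nodes with a double edge at one end; the terminal node there is the unique long simple root (C_4). One simple-root ordering that puts it in standard form is (alpha_2, alpha_4, alpha_3, alpha_1). So the algebra is type C_4, i.e. sp(8).

C4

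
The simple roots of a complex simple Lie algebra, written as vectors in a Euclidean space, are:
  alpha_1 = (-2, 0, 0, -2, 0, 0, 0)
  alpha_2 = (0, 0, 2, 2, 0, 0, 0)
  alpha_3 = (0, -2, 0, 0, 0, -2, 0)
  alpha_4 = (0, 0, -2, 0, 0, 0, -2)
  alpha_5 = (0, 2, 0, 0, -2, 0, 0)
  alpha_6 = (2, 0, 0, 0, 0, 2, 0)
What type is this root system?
type A_6

Compute the Cartan integers a_ij = 2(alpha_i, alpha_j)/(alpha_j, alpha_j); the resulting 6x6 Cartan matrix is
[[2, -1, 0, 0, 0, -1], [-1, 2, 0, -1, 0, 0], [0, 0, 2, 0, -1, -1], [0, -1, 0, 2, 0, 0], [0, 0, -1, 0, 2, 0], [-1, 0, -1, 0, 0, 2]].
All simple roots have the same length, so the diagram is simply laced. The associated Dynkin diagram is a chain of 6 nodes with single edges (A_6), so the type is A_6 (the algebra sl(7)).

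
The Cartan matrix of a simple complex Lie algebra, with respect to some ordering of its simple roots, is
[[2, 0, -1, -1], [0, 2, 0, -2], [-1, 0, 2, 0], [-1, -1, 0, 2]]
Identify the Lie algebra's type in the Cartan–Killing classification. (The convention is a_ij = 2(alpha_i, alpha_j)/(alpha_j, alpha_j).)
The matrix has rank 4 with 2's on the diagonal. Reading the off-diagonal entries as Dynkin edges (a single edge where a_ij = a_ji = -1; a double or triple edge where a_ij * a_ji = 2 or 3), the diagram is a chain of 4 nodes with a double edge at one end; the terminal node there is the unique long simple root (C_4). One simple-root ordering that puts it in standard form is (alpha_3, alpha_1, alpha_4, alpha_2). So the algebra is type C_4, i.e. sp(8).

C_4 (sp(8))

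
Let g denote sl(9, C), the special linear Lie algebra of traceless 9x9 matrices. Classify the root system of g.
This is sl(9), which has dimension 9^2 - 1 = 80 and rank 9 - 1 = 8 (a Cartan subalgebra is the diagonal traceless matrices). In the classification of classical Lie algebras, the special linear algebra sl(n+1) has type A_n; here n = 8, so the Dynkin diagram is a chain of 8 nodes with single edges (A_8). Hence the type is A_8.

A8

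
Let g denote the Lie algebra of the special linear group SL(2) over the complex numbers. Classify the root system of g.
A_1

This is sl(2), which has dimension 2^2 - 1 = 3 and rank 2 - 1 = 1 (a Cartan subalgebra is the diagonal traceless matrices). In the classification of classical Lie algebras, the special linear algebra sl(n+1) has type A_n; here n = 1, so the Dynkin diagram is a chain of 1 nodes with single edges (A_1). Hence the type is A_1.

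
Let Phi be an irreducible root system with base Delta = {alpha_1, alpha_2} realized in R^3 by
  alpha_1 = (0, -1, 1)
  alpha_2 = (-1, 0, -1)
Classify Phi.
Compute the Cartan integers a_ij = 2(alpha_i, alpha_j)/(alpha_j, alpha_j); the resulting 2x2 Cartan matrix is
[[2, -1], [-1, 2]].
All simple roots have the same length, so the diagram is simply laced. The associated Dynkin diagram is a chain of 2 nodes with single edges (A_2), so the type is A_2 (the algebra sl(3)).

A2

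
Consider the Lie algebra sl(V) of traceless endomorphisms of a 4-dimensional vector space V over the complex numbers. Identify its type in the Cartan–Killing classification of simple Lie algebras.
This is sl(4), which has dimension 4^2 - 1 = 15 and rank 4 - 1 = 3 (a Cartan subalgebra is the diagonal traceless matrices). In the classification of classical Lie algebras, the special linear algebra sl(n+1) has type A_n; here n = 3, so the Dynkin diagram is a chain of 3 nodes with single edges (A_3). Hence the type is A_3.

A_3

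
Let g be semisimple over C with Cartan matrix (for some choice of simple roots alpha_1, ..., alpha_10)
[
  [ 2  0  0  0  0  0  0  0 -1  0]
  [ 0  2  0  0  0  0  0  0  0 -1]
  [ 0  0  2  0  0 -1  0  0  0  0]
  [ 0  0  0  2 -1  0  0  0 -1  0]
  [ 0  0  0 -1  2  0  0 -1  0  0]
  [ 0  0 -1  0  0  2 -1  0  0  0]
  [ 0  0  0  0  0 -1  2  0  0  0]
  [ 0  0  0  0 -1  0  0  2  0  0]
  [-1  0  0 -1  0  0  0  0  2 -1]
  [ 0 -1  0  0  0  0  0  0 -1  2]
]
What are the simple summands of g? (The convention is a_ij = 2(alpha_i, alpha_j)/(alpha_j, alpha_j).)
A3 ⊕ E7

The diagram associated to this matrix has two connected components: the simple roots {alpha_3, alpha_6, alpha_7} form a chain of 3 nodes with single edges (A_3), and {alpha_1, alpha_2, alpha_4, alpha_5, alpha_8, alpha_9, alpha_10} form a chain of 6 nodes with one extra node attached to the third node from one end (E_7). A semisimple Lie algebra decomposes uniquely as the direct sum of simple ideals, one per connected component of its Dynkin diagram, so g ≅ A_3 ⊕ E_7 (dimension 15 + 133 = 148).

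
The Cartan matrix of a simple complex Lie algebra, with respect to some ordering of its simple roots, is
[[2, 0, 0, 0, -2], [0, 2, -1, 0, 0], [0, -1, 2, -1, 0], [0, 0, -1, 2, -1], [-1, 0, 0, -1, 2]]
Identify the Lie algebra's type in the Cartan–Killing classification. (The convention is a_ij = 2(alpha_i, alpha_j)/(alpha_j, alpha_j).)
The matrix has rank 5 with 2's on the diagonal. Reading the off-diagonal entries as Dynkin edges (a single edge where a_ij = a_ji = -1; a double or triple edge where a_ij * a_ji = 2 or 3), the diagram is a chain of 5 nodes with a double edge at one end; the terminal node there is the unique long simple root (C_5). One simple-root ordering that puts it in standard form is (alpha_2, alpha_3, alpha_4, alpha_5, alpha_1). So the algebra is type C_5, i.e. sp(10).

C_5 (sp(10))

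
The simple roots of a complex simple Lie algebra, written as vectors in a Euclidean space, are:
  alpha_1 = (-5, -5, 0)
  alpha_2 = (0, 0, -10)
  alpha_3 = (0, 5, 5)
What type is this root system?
type C_3

Compute the Cartan integers a_ij = 2(alpha_i, alpha_j)/(alpha_j, alpha_j); the resulting 3x3 Cartan matrix is
[[2, 0, -1], [0, 2, -2], [-1, -1, 2]].
The roots have two lengths (squared-length ratio 2:1); the short ones are alpha_{1,3}. The associated Dynkin diagram is a chain of 3 nodes with a double edge at one end; the terminal node there is the unique long simple root (C_3), so the type is C_3 (the algebra sp(6)).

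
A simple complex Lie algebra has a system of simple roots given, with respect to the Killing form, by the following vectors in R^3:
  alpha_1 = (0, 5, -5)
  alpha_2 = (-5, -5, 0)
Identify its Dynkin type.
Compute the Cartan integers a_ij = 2(alpha_i, alpha_j)/(alpha_j, alpha_j); the resulting 2x2 Cartan matrix is
[[2, -1], [-1, 2]].
All simple roots have the same length, so the diagram is simply laced. The associated Dynkin diagram is a chain of 2 nodes with single edges (A_2), so the type is A_2 (the algebra sl(3)).

A_2 (sl(3))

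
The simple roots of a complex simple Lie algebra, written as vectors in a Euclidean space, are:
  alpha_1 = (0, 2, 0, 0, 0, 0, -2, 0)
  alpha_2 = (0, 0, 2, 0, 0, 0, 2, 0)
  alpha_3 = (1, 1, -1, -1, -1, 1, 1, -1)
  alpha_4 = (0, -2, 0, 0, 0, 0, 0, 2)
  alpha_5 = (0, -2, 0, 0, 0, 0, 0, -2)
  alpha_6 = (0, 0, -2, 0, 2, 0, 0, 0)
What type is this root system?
E_6

Compute the Cartan integers a_ij = 2(alpha_i, alpha_j)/(alpha_j, alpha_j); the resulting 6x6 Cartan matrix is
[[2, -1, 0, -1, -1, 0], [-1, 2, 0, 0, 0, -1], [0, 0, 2, -1, 0, 0], [-1, 0, -1, 2, 0, 0], [-1, 0, 0, 0, 2, 0], [0, -1, 0, 0, 0, 2]].
All simple roots have the same length, so the diagram is simply laced. The associated Dynkin diagram is a chain of 5 nodes with one extra node attached to the third node from one end (E_6), so the type is E_6.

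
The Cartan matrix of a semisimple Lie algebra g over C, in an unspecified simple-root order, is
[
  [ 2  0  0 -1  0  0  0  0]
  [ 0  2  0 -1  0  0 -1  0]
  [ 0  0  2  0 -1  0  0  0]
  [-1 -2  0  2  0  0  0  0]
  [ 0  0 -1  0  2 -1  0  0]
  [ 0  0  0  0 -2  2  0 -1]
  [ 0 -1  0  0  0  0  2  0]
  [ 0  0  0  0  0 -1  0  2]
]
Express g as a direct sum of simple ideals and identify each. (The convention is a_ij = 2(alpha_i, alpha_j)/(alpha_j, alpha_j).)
type F_4 ⊕ type F_4

The diagram associated to this matrix has two connected components: the simple roots {alpha_1, alpha_2, alpha_4, alpha_7} form a chain of 4 nodes with a double edge between the middle two (F_4), and {alpha_3, alpha_5, alpha_6, alpha_8} form a chain of 4 nodes with a double edge between the middle two (F_4). A semisimple Lie algebra decomposes uniquely as the direct sum of simple ideals, one per connected component of its Dynkin diagram, so g ≅ F_4 ⊕ F_4 (dimension 52 + 52 = 104).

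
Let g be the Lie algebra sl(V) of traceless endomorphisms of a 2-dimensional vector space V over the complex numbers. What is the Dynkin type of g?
A_1

This is sl(2), which has dimension 2^2 - 1 = 3 and rank 2 - 1 = 1 (a Cartan subalgebra is the diagonal traceless matrices). In the classification of classical Lie algebras, the special linear algebra sl(n+1) has type A_n; here n = 1, so the Dynkin diagram is a chain of 1 nodes with single edges (A_1). Hence the type is A_1.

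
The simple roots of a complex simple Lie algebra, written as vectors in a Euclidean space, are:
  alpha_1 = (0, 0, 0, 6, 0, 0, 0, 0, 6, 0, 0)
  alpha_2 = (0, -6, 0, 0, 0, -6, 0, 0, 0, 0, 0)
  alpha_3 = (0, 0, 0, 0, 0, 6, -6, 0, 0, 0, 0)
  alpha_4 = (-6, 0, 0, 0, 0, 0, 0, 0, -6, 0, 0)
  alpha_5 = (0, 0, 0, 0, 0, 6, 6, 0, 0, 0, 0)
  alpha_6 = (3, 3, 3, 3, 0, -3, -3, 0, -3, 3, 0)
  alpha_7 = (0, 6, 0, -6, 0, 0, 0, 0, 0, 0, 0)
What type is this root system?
E7

Compute the Cartan integers a_ij = 2(alpha_i, alpha_j)/(alpha_j, alpha_j); the resulting 7x7 Cartan matrix is
[[2, 0, 0, -1, 0, 0, -1], [0, 2, -1, 0, -1, 0, -1], [0, -1, 2, 0, 0, 0, 0], [-1, 0, 0, 2, 0, 0, 0], [0, -1, 0, 0, 2, -1, 0], [0, 0, 0, 0, -1, 2, 0], [-1, -1, 0, 0, 0, 0, 2]].
All simple roots have the same length, so the diagram is simply laced. The associated Dynkin diagram is a chain of 6 nodes with one extra node attached to the third node from one end (E_7), so the type is E_7.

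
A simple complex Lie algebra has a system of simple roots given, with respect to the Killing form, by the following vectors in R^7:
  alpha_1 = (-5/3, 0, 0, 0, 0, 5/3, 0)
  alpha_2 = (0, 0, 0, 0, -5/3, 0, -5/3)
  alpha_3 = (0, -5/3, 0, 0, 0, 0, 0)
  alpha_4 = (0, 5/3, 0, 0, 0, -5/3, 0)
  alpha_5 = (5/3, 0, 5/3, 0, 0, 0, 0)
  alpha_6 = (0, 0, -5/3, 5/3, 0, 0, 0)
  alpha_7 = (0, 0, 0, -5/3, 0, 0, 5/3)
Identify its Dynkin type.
Compute the Cartan integers a_ij = 2(alpha_i, alpha_j)/(alpha_j, alpha_j); the resulting 7x7 Cartan matrix is
[[2, 0, 0, -1, -1, 0, 0], [0, 2, 0, 0, 0, 0, -1], [0, 0, 2, -1, 0, 0, 0], [-1, 0, -2, 2, 0, 0, 0], [-1, 0, 0, 0, 2, -1, 0], [0, 0, 0, 0, -1, 2, -1], [0, -1, 0, 0, 0, -1, 2]].
The roots have two lengths (squared-length ratio 2:1); the short ones are alpha_{3}. The associated Dynkin diagram is a chain of 7 nodes with a double edge at one end; the terminal node there is the unique short simple root (B_7), so the type is B_7 (the algebra so(15)).

type B_7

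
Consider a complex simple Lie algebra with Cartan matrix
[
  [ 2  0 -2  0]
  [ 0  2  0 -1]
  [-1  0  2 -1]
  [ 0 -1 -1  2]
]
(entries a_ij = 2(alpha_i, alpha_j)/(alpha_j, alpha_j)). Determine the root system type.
The matrix has rank 4 with 2's on the diagonal. Reading the off-diagonal entries as Dynkin edges (a single edge where a_ij = a_ji = -1; a double or triple edge where a_ij * a_ji = 2 or 3), the diagram is a chain of 4 nodes with a double edge at one end; the terminal node there is the unique long simple root (C_4). One simple-root ordering that puts it in standard form is (alpha_2, alpha_4, alpha_3, alpha_1). So the algebra is type C_4, i.e. sp(8).

C_4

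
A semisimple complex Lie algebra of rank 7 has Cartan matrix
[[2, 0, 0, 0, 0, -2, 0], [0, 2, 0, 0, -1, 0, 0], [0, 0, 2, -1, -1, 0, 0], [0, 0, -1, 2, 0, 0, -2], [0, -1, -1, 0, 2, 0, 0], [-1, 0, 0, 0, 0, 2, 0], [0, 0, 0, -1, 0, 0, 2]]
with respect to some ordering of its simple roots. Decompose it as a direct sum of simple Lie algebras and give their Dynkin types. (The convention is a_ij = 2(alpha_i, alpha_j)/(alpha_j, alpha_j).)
B_2 + B_5

The diagram associated to this matrix has two connected components: the simple roots {alpha_1, alpha_6} form a chain of 2 nodes with a double edge at one end; the terminal node there is the unique short simple root (B_2), and {alpha_2, alpha_3, alpha_4, alpha_5, alpha_7} form a chain of 5 nodes with a double edge at one end; the terminal node there is the unique short simple root (B_5). A semisimple Lie algebra decomposes uniquely as the direct sum of simple ideals, one per connected component of its Dynkin diagram, so g ≅ B_2 ⊕ B_5 (dimension 10 + 55 = 65).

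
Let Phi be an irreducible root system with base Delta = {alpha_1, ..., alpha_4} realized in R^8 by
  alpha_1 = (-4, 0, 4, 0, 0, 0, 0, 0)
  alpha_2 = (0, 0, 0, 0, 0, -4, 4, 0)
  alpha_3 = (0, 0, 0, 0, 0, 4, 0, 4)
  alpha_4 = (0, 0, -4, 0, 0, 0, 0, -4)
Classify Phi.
Compute the Cartan integers a_ij = 2(alpha_i, alpha_j)/(alpha_j, alpha_j); the resulting 4x4 Cartan matrix is
[[2, 0, 0, -1], [0, 2, -1, 0], [0, -1, 2, -1], [-1, 0, -1, 2]].
All simple roots have the same length, so the diagram is simply laced. The associated Dynkin diagram is a chain of 4 nodes with single edges (A_4), so the type is A_4 (the algebra sl(5)).

type A_4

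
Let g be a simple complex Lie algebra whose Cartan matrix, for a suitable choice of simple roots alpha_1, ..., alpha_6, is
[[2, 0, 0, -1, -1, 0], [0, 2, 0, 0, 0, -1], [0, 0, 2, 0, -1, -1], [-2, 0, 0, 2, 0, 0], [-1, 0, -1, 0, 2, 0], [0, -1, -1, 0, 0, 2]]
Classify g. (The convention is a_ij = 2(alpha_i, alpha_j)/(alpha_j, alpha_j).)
The matrix has rank 6 with 2's on the diagonal. Reading the off-diagonal entries as Dynkin edges (a single edge where a_ij = a_ji = -1; a double or triple edge where a_ij * a_ji = 2 or 3), the diagram is a chain of 6 nodes with a double edge at one end; the terminal node there is the unique long simple root (C_6). One simple-root ordering that puts it in standard form is (alpha_2, alpha_6, alpha_3, alpha_5, alpha_1, alpha_4). So the algebra is type C_6, i.e. sp(12).

C6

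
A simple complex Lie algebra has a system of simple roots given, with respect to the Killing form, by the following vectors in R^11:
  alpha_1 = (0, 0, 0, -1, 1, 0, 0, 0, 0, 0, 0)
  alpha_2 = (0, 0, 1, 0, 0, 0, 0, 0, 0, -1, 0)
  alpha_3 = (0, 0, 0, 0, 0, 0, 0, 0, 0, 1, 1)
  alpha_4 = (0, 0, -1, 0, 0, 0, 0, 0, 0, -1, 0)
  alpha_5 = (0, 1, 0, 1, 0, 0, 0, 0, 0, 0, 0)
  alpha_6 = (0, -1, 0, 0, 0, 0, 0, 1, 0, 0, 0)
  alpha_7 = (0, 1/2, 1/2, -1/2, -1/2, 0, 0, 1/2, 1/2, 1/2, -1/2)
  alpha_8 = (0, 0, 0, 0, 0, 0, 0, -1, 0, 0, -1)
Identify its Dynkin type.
E_8

Compute the Cartan integers a_ij = 2(alpha_i, alpha_j)/(alpha_j, alpha_j); the resulting 8x8 Cartan matrix is
[[2, 0, 0, 0, -1, 0, 0, 0], [0, 2, -1, 0, 0, 0, 0, 0], [0, -1, 2, -1, 0, 0, 0, -1], [0, 0, -1, 2, 0, 0, -1, 0], [-1, 0, 0, 0, 2, -1, 0, 0], [0, 0, 0, 0, -1, 2, 0, -1], [0, 0, 0, -1, 0, 0, 2, 0], [0, 0, -1, 0, 0, -1, 0, 2]].
All simple roots have the same length, so the diagram is simply laced. The associated Dynkin diagram is a chain of 7 nodes with one extra node attached to the third node from one end (E_8), so the type is E_8.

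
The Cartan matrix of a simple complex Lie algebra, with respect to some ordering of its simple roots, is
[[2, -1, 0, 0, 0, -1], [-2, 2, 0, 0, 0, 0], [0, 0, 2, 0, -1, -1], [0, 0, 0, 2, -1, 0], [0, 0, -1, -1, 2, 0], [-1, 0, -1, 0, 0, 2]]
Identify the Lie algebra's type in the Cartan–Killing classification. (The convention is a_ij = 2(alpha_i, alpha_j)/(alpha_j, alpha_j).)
type C_6

The matrix has rank 6 with 2's on the diagonal. Reading the off-diagonal entries as Dynkin edges (a single edge where a_ij = a_ji = -1; a double or triple edge where a_ij * a_ji = 2 or 3), the diagram is a chain of 6 nodes with a double edge at one end; the terminal node there is the unique long simple root (C_6). One simple-root ordering that puts it in standard form is (alpha_4, alpha_5, alpha_3, alpha_6, alpha_1, alpha_2). So the algebra is type C_6, i.e. sp(12).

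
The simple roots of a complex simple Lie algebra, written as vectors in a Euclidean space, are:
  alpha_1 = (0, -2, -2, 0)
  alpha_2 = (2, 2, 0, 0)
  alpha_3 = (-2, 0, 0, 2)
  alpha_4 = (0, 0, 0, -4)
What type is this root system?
Compute the Cartan integers a_ij = 2(alpha_i, alpha_j)/(alpha_j, alpha_j); the resulting 4x4 Cartan matrix is
[[2, -1, 0, 0], [-1, 2, -1, 0], [0, -1, 2, -1], [0, 0, -2, 2]].
The roots have two lengths (squared-length ratio 2:1); the short ones are alpha_{1,2,3}. The associated Dynkin diagram is a chain of 4 nodes with a double edge at one end; the terminal node there is the unique long simple root (C_4), so the type is C_4 (the algebra sp(8)).

type C_4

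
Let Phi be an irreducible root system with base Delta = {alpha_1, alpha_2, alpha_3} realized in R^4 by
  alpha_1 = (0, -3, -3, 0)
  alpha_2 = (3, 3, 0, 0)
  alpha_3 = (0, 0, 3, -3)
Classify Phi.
A3

Compute the Cartan integers a_ij = 2(alpha_i, alpha_j)/(alpha_j, alpha_j); the resulting 3x3 Cartan matrix is
[[2, -1, -1], [-1, 2, 0], [-1, 0, 2]].
All simple roots have the same length, so the diagram is simply laced. The associated Dynkin diagram is a chain of 3 nodes with single edges (A_3), so the type is A_3 (the algebra sl(4)).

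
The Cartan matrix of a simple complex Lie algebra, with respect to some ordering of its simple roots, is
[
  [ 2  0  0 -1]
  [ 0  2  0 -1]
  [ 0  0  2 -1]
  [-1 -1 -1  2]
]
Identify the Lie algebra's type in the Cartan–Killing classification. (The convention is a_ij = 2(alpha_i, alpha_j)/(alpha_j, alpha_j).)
D_4

The matrix has rank 4 with 2's on the diagonal. Reading the off-diagonal entries as Dynkin edges (a single edge where a_ij = a_ji = -1; a double or triple edge where a_ij * a_ji = 2 or 3), the diagram is a chain of 2 nodes with a fork of two nodes at one end (D_4). One simple-root ordering that puts it in standard form is (alpha_1, alpha_4, alpha_2, alpha_3). So the algebra is type D_4, i.e. so(8).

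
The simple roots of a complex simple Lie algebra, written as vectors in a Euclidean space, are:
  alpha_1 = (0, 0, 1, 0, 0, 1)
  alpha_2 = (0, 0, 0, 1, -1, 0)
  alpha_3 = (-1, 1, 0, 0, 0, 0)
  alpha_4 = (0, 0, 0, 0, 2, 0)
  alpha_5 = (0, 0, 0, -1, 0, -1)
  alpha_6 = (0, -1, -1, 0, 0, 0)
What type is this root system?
Compute the Cartan integers a_ij = 2(alpha_i, alpha_j)/(alpha_j, alpha_j); the resulting 6x6 Cartan matrix is
[[2, 0, 0, 0, -1, -1], [0, 2, 0, -1, -1, 0], [0, 0, 2, 0, 0, -1], [0, -2, 0, 2, 0, 0], [-1, -1, 0, 0, 2, 0], [-1, 0, -1, 0, 0, 2]].
The roots have two lengths (squared-length ratio 2:1); the short ones are alpha_{1,2,3,5,6}. The associated Dynkin diagram is a chain of 6 nodes with a double edge at one end; the terminal node there is the unique long simple root (C_6), so the type is C_6 (the algebra sp(12)).

C_6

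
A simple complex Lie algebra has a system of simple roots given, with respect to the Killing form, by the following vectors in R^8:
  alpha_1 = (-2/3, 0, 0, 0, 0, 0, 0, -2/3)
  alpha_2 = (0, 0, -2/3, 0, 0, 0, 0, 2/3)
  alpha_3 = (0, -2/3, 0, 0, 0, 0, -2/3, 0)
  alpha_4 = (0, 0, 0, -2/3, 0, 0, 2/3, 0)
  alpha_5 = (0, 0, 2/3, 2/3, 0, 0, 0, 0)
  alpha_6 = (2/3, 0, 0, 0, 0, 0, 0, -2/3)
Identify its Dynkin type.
D6

Compute the Cartan integers a_ij = 2(alpha_i, alpha_j)/(alpha_j, alpha_j); the resulting 6x6 Cartan matrix is
[[2, -1, 0, 0, 0, 0], [-1, 2, 0, 0, -1, -1], [0, 0, 2, -1, 0, 0], [0, 0, -1, 2, -1, 0], [0, -1, 0, -1, 2, 0], [0, -1, 0, 0, 0, 2]].
All simple roots have the same length, so the diagram is simply laced. The associated Dynkin diagram is a chain of 4 nodes with a fork of two nodes at one end (D_6), so the type is D_6 (the algebra so(12)).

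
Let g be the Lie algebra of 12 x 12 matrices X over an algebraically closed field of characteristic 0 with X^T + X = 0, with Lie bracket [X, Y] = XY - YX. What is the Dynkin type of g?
type D_6

This is so(12) with 12 even, which has dimension 12(12-1)/2 = 66 and rank 12/2 = 6. In the classification of classical Lie algebras, the orthogonal algebra so(2n) in an even number of variables has type D_n; here n = 6, so the Dynkin diagram is a chain of 4 nodes with a fork of two nodes at one end (D_6). Hence the type is D_6.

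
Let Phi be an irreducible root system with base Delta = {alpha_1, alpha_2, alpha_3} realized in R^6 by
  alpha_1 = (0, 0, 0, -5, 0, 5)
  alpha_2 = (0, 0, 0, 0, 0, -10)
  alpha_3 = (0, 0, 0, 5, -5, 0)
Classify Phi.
C_3 (sp(6))

Compute the Cartan integers a_ij = 2(alpha_i, alpha_j)/(alpha_j, alpha_j); the resulting 3x3 Cartan matrix is
[[2, -1, -1], [-2, 2, 0], [-1, 0, 2]].
The roots have two lengths (squared-length ratio 2:1); the short ones are alpha_{1,3}. The associated Dynkin diagram is a chain of 3 nodes with a double edge at one end; the terminal node there is the unique long simple root (C_3), so the type is C_3 (the algebra sp(6)).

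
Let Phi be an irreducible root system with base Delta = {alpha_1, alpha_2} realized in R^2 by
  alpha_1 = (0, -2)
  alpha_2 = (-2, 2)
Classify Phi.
B_2 (so(5))

Compute the Cartan integers a_ij = 2(alpha_i, alpha_j)/(alpha_j, alpha_j); the resulting 2x2 Cartan matrix is
[[2, -1], [-2, 2]].
The roots have two lengths (squared-length ratio 2:1); the short ones are alpha_{1}. The associated Dynkin diagram is a chain of 2 nodes with a double edge at one end; the terminal node there is the unique short simple root (B_2), so the type is B_2 (the algebra so(5)).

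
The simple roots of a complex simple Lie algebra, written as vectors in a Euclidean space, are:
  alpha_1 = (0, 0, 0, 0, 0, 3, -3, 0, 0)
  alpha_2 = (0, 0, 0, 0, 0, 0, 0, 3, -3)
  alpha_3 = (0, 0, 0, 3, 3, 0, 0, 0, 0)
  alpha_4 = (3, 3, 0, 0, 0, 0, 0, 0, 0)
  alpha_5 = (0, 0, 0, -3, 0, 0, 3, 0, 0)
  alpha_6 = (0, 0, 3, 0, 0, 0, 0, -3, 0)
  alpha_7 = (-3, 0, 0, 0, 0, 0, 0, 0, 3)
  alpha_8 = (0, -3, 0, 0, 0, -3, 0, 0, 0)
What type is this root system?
type A_8

Compute the Cartan integers a_ij = 2(alpha_i, alpha_j)/(alpha_j, alpha_j); the resulting 8x8 Cartan matrix is
[[2, 0, 0, 0, -1, 0, 0, -1], [0, 2, 0, 0, 0, -1, -1, 0], [0, 0, 2, 0, -1, 0, 0, 0], [0, 0, 0, 2, 0, 0, -1, -1], [-1, 0, -1, 0, 2, 0, 0, 0], [0, -1, 0, 0, 0, 2, 0, 0], [0, -1, 0, -1, 0, 0, 2, 0], [-1, 0, 0, -1, 0, 0, 0, 2]].
All simple roots have the same length, so the diagram is simply laced. The associated Dynkin diagram is a chain of 8 nodes with single edges (A_8), so the type is A_8 (the algebra sl(9)).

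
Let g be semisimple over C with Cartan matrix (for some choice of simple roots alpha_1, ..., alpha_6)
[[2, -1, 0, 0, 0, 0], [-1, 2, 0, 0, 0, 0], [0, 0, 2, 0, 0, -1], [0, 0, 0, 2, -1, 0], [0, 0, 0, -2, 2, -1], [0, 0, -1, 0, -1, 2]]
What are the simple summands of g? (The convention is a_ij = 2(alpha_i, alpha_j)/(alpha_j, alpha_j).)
A_2 + B_4

The diagram associated to this matrix has two connected components: the simple roots {alpha_1, alpha_2} form a chain of 2 nodes with single edges (A_2), and {alpha_3, alpha_4, alpha_5, alpha_6} form a chain of 4 nodes with a double edge at one end; the terminal node there is the unique short simple root (B_4). A semisimple Lie algebra decomposes uniquely as the direct sum of simple ideals, one per connected component of its Dynkin diagram, so g ≅ A_2 ⊕ B_4 (dimension 8 + 36 = 44).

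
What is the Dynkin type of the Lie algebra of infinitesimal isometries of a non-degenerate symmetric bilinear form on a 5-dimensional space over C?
This is so(5) with 5 odd, which has dimension 5(5-1)/2 = 10 and rank (5-1)/2 = 2. In the classification of classical Lie algebras, the orthogonal algebra so(2n+1) in an odd number of variables has type B_n; here n = 2, so the Dynkin diagram is a chain of 2 nodes with a double edge at one end; the terminal node there is the unique short simple root (B_2). Hence the type is B_2.

B2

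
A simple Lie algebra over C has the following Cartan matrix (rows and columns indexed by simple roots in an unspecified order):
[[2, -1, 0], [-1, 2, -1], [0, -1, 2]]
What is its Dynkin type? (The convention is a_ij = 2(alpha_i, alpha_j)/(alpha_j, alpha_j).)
type A_3

The matrix has rank 3 with 2's on the diagonal. Reading the off-diagonal entries as Dynkin edges (a single edge where a_ij = a_ji = -1; a double or triple edge where a_ij * a_ji = 2 or 3), the diagram is a chain of 3 nodes with single edges (A_3). One simple-root ordering that puts it in standard form is (alpha_1, alpha_2, alpha_3). So the algebra is type A_3, i.e. sl(4).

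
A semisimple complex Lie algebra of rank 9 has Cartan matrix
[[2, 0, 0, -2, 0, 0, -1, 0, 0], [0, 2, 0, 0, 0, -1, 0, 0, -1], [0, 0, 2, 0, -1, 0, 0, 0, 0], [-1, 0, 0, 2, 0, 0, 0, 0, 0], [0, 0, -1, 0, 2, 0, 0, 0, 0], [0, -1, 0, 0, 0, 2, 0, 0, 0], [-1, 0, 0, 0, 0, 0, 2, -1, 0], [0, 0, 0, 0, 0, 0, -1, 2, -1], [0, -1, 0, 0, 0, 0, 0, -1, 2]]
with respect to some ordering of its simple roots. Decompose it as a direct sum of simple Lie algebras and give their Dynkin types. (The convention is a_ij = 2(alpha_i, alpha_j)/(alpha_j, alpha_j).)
A_2 + B_7

The diagram associated to this matrix has two connected components: the simple roots {alpha_3, alpha_5} form a chain of 2 nodes with single edges (A_2), and {alpha_1, alpha_2, alpha_4, alpha_6, alpha_7, alpha_8, alpha_9} form a chain of 7 nodes with a double edge at one end; the terminal node there is the unique short simple root (B_7). A semisimple Lie algebra decomposes uniquely as the direct sum of simple ideals, one per connected component of its Dynkin diagram, so g ≅ A_2 ⊕ B_7 (dimension 8 + 105 = 113).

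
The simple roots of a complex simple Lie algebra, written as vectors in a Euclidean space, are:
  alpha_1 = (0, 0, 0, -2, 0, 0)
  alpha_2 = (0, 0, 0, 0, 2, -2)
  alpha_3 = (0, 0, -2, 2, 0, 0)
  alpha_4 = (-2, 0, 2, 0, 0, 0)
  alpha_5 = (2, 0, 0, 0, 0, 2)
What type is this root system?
Compute the Cartan integers a_ij = 2(alpha_i, alpha_j)/(alpha_j, alpha_j); the resulting 5x5 Cartan matrix is
[[2, 0, -1, 0, 0], [0, 2, 0, 0, -1], [-2, 0, 2, -1, 0], [0, 0, -1, 2, -1], [0, -1, 0, -1, 2]].
The roots have two lengths (squared-length ratio 2:1); the short ones are alpha_{1}. The associated Dynkin diagram is a chain of 5 nodes with a double edge at one end; the terminal node there is the unique short simple root (B_5), so the type is B_5 (the algebra so(11)).

type B_5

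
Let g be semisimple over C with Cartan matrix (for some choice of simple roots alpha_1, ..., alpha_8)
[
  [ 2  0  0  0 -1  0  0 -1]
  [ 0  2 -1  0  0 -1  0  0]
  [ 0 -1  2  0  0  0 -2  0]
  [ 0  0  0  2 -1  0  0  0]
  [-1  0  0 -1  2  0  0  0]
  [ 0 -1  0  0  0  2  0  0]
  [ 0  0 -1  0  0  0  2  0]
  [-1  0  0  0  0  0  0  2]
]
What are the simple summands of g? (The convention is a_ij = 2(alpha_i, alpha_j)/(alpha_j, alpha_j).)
The diagram associated to this matrix has two connected components: the simple roots {alpha_1, alpha_4, alpha_5, alpha_8} form a chain of 4 nodes with single edges (A_4), and {alpha_2, alpha_3, alpha_6, alpha_7} form a chain of 4 nodes with a double edge at one end; the terminal node there is the unique short simple root (B_4). A semisimple Lie algebra decomposes uniquely as the direct sum of simple ideals, one per connected component of its Dynkin diagram, so g ≅ A_4 ⊕ B_4 (dimension 24 + 36 = 60).

A_4 ⊕ B_4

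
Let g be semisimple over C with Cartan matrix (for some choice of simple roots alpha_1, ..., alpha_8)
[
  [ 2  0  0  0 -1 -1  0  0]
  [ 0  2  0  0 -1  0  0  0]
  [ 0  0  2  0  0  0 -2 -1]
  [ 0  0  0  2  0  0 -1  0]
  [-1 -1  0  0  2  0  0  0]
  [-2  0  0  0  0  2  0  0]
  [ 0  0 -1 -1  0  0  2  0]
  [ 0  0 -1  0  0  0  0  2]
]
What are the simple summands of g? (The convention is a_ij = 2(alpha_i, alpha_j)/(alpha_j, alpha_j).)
C4 ⊕ F4

The diagram associated to this matrix has two connected components: the simple roots {alpha_1, alpha_2, alpha_5, alpha_6} form a chain of 4 nodes with a double edge at one end; the terminal node there is the unique long simple root (C_4), and {alpha_3, alpha_4, alpha_7, alpha_8} form a chain of 4 nodes with a double edge between the middle two (F_4). A semisimple Lie algebra decomposes uniquely as the direct sum of simple ideals, one per connected component of its Dynkin diagram, so g ≅ C_4 ⊕ F_4 (dimension 36 + 52 = 88).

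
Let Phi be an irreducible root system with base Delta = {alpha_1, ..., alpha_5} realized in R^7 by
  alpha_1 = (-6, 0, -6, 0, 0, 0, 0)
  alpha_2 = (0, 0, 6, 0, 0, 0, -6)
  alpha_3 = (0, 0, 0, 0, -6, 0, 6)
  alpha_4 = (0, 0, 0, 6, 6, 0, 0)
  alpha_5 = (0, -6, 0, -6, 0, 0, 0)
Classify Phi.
A5

Compute the Cartan integers a_ij = 2(alpha_i, alpha_j)/(alpha_j, alpha_j); the resulting 5x5 Cartan matrix is
[[2, -1, 0, 0, 0], [-1, 2, -1, 0, 0], [0, -1, 2, -1, 0], [0, 0, -1, 2, -1], [0, 0, 0, -1, 2]].
All simple roots have the same length, so the diagram is simply laced. The associated Dynkin diagram is a chain of 5 nodes with single edges (A_5), so the type is A_5 (the algebra sl(6)).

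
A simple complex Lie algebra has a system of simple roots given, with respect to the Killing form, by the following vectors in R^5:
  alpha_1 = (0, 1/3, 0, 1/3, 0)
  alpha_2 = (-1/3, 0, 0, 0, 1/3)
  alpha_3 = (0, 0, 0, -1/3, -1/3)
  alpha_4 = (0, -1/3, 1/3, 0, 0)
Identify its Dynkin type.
A_4

Compute the Cartan integers a_ij = 2(alpha_i, alpha_j)/(alpha_j, alpha_j); the resulting 4x4 Cartan matrix is
[[2, 0, -1, -1], [0, 2, -1, 0], [-1, -1, 2, 0], [-1, 0, 0, 2]].
All simple roots have the same length, so the diagram is simply laced. The associated Dynkin diagram is a chain of 4 nodes with single edges (A_4), so the type is A_4 (the algebra sl(5)).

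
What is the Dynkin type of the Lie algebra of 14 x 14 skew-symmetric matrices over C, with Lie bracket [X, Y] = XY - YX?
This is so(14) with 14 even, which has dimension 14(14-1)/2 = 91 and rank 14/2 = 7. In the classification of classical Lie algebras, the orthogonal algebra so(2n) in an even number of variables has type D_n; here n = 7, so the Dynkin diagram is a chain of 5 nodes with a fork of two nodes at one end (D_7). Hence the type is D_7.

D7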